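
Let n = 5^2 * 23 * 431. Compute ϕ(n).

φ(5^2) = 5^1·(5−1) = 5·4 = 20.
φ(23) = 23 − 1 = 22.
φ(431) = 431 − 1 = 430.
φ(247825) = 20 × 22 × 430 = 189200.

189200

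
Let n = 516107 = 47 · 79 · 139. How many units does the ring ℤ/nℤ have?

φ(516107) = 516107 · (1 − 1/47) · (1 − 1/79) · (1 − 1/139)
       = 516107 · 495144/516107 = 495144.

495144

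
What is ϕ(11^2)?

φ(11^2) = 11^1·(11−1) = 11·10 = 110.

110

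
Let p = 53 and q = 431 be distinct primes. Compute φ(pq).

22360

φ(22843) = 22843 · (1 − 1/53) · (1 − 1/431)
       = 22843 · 22360/22843 = 22360.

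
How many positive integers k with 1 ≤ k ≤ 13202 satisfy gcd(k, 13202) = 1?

5280

First factor: 13202 = 2 · 7 · 23 · 41.
φ(2) = 2 − 1 = 1.
φ(7) = 7 − 1 = 6.
φ(23) = 23 − 1 = 22.
φ(41) = 41 − 1 = 40.
Since φ is multiplicative, φ(13202) = 1 · 6 · 22 · 40 = 5280.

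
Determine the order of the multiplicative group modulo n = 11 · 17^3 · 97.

4439040

φ(11) = 11 − 1 = 10.
φ(17^3) = 17^2·(17−1) = 289·16 = 4624.
φ(97) = 97 − 1 = 96.
Multiply: 10 · 4624 · 96 = 4439040.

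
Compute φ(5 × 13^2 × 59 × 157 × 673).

φ(5) = 5 − 1 = 4.
φ(13^2) = 13^1·(13−1) = 13·12 = 156.
φ(59) = 59 − 1 = 58.
φ(157) = 157 − 1 = 156.
φ(673) = 673 − 1 = 672.
Multiply: 4 · 156 · 58 · 156 · 672 = 3794079744.

3794079744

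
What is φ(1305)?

672

First factor: 1305 = 3^2 · 5 · 29.
φ(3^2) = 3^2 − 3^1 = 9 − 3 = 6.
φ(5) = 5 − 1 = 4.
φ(29) = 29 − 1 = 28.
φ(1305) = 6 × 4 × 28 = 672.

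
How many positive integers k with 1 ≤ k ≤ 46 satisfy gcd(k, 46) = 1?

46 = 2 * 23.
φ(46) = 46 · (1 − 1/2) · (1 − 1/23)
       = 46 · 22/46 = 22.

22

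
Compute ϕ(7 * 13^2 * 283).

263952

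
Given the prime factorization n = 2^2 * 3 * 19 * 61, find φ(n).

φ(13908) = 13908 · (1 − 1/2) · (1 − 1/3) · (1 − 1/19) · (1 − 1/61)
       = 13908 · 2160/6954 = 4320.

4320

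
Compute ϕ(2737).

2112

Factor 2737: 2737 = 7 · 17 · 23.
φ(7) = 7 − 1 = 6.
φ(17) = 17 − 1 = 16.
φ(23) = 23 − 1 = 22.
φ(2737) = 6 × 16 × 22 = 2112.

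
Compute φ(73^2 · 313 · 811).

φ(73^2) = 73^1·(73−1) = 73·72 = 5256.
φ(313) = 313 − 1 = 312.
φ(811) = 811 − 1 = 810.
φ(1352729347) = 5256 × 312 × 810 = 1328296320.

1328296320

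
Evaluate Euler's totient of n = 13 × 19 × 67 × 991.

14113440

φ(13) = 13 − 1 = 12.
φ(19) = 19 − 1 = 18.
φ(67) = 67 − 1 = 66.
φ(991) = 991 − 1 = 990.
Since φ is multiplicative, φ(16400059) = 12 · 18 · 66 · 990 = 14113440.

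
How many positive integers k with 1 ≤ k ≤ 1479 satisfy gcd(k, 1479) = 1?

Factor 1479: 1479 = 3 · 17 · 29.
φ(3) = 3 − 1 = 2.
φ(17) = 17 − 1 = 16.
φ(29) = 29 − 1 = 28.
Multiply: 2 · 16 · 28 = 896.

896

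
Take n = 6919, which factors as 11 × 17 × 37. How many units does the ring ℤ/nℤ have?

5760

φ(6919) = 6919 · (1 − 1/11) · (1 − 1/17) · (1 − 1/37)
       = 6919 · 5760/6919 = 5760.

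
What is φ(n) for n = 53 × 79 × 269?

φ(53) = 53 − 1 = 52.
φ(79) = 79 − 1 = 78.
φ(269) = 269 − 1 = 268.
Multiply: 52 · 78 · 268 = 1087008.

1087008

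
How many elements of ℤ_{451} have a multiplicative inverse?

First factor: 451 = 11 × 41.
φ(11) = 11 − 1 = 10.
φ(41) = 41 − 1 = 40.
Multiply: 10 · 40 = 400.

400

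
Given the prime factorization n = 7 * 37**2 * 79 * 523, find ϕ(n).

325402272

φ(395940811) = 395940811 · (1 − 1/7) · (1 − 1/37) · (1 − 1/79) · (1 − 1/523)
       = 395940811 · 8794656/10701103 = 325402272.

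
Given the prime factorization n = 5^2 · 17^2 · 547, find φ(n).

2970240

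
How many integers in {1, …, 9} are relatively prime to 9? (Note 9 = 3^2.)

6

φ(3^2) = 3^1·(3−1) = 3·2 = 6.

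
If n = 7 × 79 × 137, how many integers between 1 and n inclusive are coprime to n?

φ(7) = 7 − 1 = 6.
φ(79) = 79 − 1 = 78.
φ(137) = 137 − 1 = 136.
Multiply: 6 · 78 · 136 = 63648.

63648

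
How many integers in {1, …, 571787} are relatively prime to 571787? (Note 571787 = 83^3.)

φ(571787) = 571787 · (1 − 1/83)
       = 571787 · 82/83 = 564898.

564898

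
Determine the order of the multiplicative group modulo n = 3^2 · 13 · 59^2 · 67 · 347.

5626425024

φ(9468782973) = 9468782973 · (1 − 1/3) · (1 − 1/13) · (1 − 1/59) · (1 − 1/67) · (1 − 1/347)
       = 9468782973 · 31787712/53495949 = 5626425024.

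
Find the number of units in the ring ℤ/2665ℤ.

2665 = 5 * 13 * 41.
φ(2665) = 2665 · (1 − 1/5) · (1 − 1/13) · (1 − 1/41)
       = 2665 · 1920/2665 = 1920.

1920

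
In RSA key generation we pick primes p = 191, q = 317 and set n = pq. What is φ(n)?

60040

φ(191) = 191 − 1 = 190.
φ(317) = 317 − 1 = 316.
φ(60547) = 190 × 316 = 60040.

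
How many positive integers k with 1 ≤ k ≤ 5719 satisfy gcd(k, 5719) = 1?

4536

First factor: 5719 = 7 · 19 · 43.
φ(7) = 7 − 1 = 6.
φ(19) = 19 − 1 = 18.
φ(43) = 43 − 1 = 42.
Since φ is multiplicative, φ(5719) = 6 · 18 · 42 = 4536.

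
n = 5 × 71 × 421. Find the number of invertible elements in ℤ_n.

117600

φ(5) = 5 − 1 = 4.
φ(71) = 71 − 1 = 70.
φ(421) = 421 − 1 = 420.
Since φ is multiplicative, φ(149455) = 4 · 70 · 420 = 117600.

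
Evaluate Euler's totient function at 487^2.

236682

φ(237169) = 237169 · (1 − 1/487)
       = 237169 · 486/487 = 236682.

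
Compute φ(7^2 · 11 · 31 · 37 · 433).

195955200

φ(7^2) = 7^1·(7−1) = 7·6 = 42.
φ(11) = 11 − 1 = 10.
φ(31) = 31 − 1 = 30.
φ(37) = 37 − 1 = 36.
φ(433) = 433 − 1 = 432.
Multiply: 42 · 10 · 30 · 36 · 432 = 195955200.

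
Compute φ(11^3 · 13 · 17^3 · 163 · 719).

φ(9962874661883) = 9962874661883 · (1 − 1/11) · (1 − 1/13) · (1 − 1/17) · (1 − 1/163) · (1 − 1/719)
       = 9962874661883 · 223326720/284905907 = 7809512071680.

7809512071680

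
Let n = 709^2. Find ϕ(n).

φ(502681) = 502681 · (1 − 1/709)
       = 502681 · 708/709 = 501972.

501972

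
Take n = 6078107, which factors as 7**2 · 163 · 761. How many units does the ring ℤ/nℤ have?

φ(6078107) = 6078107 · (1 − 1/7) · (1 − 1/163) · (1 − 1/761)
       = 6078107 · 738720/868301 = 5171040.

5171040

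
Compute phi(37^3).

49284

φ(50653) = 50653 · (1 − 1/37)
       = 50653 · 36/37 = 49284.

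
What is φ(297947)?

262080

Factor 297947: 297947 = 13**2 · 41 · 43.
φ(297947) = 297947 · (1 − 1/13) · (1 − 1/41) · (1 − 1/43)
       = 297947 · 20160/22919 = 262080.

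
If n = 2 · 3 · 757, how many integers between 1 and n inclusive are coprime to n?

1512

φ(2) = 2 − 1 = 1.
φ(3) = 3 − 1 = 2.
φ(757) = 757 − 1 = 756.
φ(4542) = 1 × 2 × 756 = 1512.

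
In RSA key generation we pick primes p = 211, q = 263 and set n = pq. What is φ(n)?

φ(n) = (p − 1)(q − 1) = (211−1)(263−1) = 210·262 = 55020.

55020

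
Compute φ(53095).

34560

53095 = 5 · 7 · 37 · 41.
φ(53095) = 53095 · (1 − 1/5) · (1 − 1/7) · (1 − 1/37) · (1 − 1/41)
       = 53095 · 34560/53095 = 34560.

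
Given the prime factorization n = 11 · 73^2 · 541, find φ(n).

28382400

φ(31712879) = 31712879 · (1 − 1/11) · (1 − 1/73) · (1 − 1/541)
       = 31712879 · 388800/434423 = 28382400.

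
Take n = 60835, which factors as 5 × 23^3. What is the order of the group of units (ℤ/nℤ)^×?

46552

φ(5) = 5 − 1 = 4.
φ(23^3) = 23^3 − 23^2 = 12167 − 529 = 11638.
Multiply: 4 · 11638 = 46552.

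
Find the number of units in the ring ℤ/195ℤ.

96

Factor 195: 195 = 3 · 5 · 13.
φ(3) = 3 − 1 = 2.
φ(5) = 5 − 1 = 4.
φ(13) = 13 − 1 = 12.
Since φ is multiplicative, φ(195) = 2 · 4 · 12 = 96.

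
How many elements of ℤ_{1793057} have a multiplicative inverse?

Prime factorization: 1793057 = 7**2 · 23 · 37 · 43.
φ(7^2) = 7^2 − 7^1 = 49 − 7 = 42.
φ(23) = 23 − 1 = 22.
φ(37) = 37 − 1 = 36.
φ(43) = 43 − 1 = 42.
Multiply: 42 · 22 · 36 · 42 = 1397088.

1397088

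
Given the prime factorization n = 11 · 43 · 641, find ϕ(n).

φ(303193) = 303193 · (1 − 1/11) · (1 − 1/43) · (1 − 1/641)
       = 303193 · 268800/303193 = 268800.

268800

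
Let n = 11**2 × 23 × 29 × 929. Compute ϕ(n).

62881280

φ(11^2) = 11^2 − 11^1 = 121 − 11 = 110.
φ(23) = 23 − 1 = 22.
φ(29) = 29 − 1 = 28.
φ(929) = 929 − 1 = 928.
φ(74976803) = 110 × 22 × 28 × 928 = 62881280.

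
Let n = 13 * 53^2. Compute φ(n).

φ(13) = 13 − 1 = 12.
φ(53^2) = 53^2 − 53^1 = 2809 − 53 = 2756.
Multiply: 12 · 2756 = 33072.

33072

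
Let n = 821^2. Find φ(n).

673220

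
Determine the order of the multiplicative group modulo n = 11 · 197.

φ(2167) = 2167 · (1 − 1/11) · (1 − 1/197)
       = 2167 · 1960/2167 = 1960.

1960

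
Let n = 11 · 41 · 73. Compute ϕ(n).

28800

φ(32923) = 32923 · (1 − 1/11) · (1 − 1/41) · (1 − 1/73)
       = 32923 · 28800/32923 = 28800.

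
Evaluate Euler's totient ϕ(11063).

Prime factorization: 11063 = 13 · 23 · 37.
φ(11063) = 11063 · (1 − 1/13) · (1 − 1/23) · (1 − 1/37)
       = 11063 · 9504/11063 = 9504.

9504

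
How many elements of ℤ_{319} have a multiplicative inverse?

280

319 = 11 · 29.
φ(11) = 11 − 1 = 10.
φ(29) = 29 − 1 = 28.
Multiply: 10 · 28 = 280.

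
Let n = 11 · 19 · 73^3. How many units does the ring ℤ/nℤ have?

φ(11) = 11 − 1 = 10.
φ(19) = 19 − 1 = 18.
φ(73^3) = 73^2·(73−1) = 5329·72 = 383688.
Since φ is multiplicative, φ(81304553) = 10 · 18 · 383688 = 69063840.

69063840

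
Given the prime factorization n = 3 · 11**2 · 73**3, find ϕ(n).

84411360

φ(141213171) = 141213171 · (1 − 1/3) · (1 − 1/11) · (1 − 1/73)
       = 141213171 · 1440/2409 = 84411360.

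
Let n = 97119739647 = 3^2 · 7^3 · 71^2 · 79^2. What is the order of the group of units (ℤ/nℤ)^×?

54022746960

φ(3^2) = 3^1·(3−1) = 3·2 = 6.
φ(7^3) = 7^2·(7−1) = 49·6 = 294.
φ(71^2) = 71^2 − 71^1 = 5041 − 71 = 4970.
φ(79^2) = 79^2 − 79^1 = 6241 − 79 = 6162.
Multiply: 6 · 294 · 4970 · 6162 = 54022746960.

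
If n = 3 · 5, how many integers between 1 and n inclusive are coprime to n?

8

φ(15) = 15 · (1 − 1/3) · (1 − 1/5)
       = 15 · 8/15 = 8.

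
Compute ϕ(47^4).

φ(47^4) = 47^3·(47−1) = 103823·46 = 4775858.

4775858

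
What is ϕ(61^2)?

3660

φ(3721) = 3721 · (1 − 1/61)
       = 3721 · 60/61 = 3660.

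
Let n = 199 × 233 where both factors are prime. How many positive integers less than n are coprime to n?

45936

φ(pq) = (p−1)(q−1) = 198 · 232 = 45936.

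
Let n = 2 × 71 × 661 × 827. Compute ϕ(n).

38161200

φ(77623874) = 77623874 · (1 − 1/2) · (1 − 1/71) · (1 − 1/661) · (1 − 1/827)
       = 77623874 · 38161200/77623874 = 38161200.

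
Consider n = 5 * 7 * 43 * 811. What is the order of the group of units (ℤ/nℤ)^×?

φ(1220555) = 1220555 · (1 − 1/5) · (1 − 1/7) · (1 − 1/43) · (1 − 1/811)
       = 1220555 · 816480/1220555 = 816480.

816480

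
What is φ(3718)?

First factor: 3718 = 2 · 11 · 13^2.
φ(3718) = 3718 · (1 − 1/2) · (1 − 1/11) · (1 − 1/13)
       = 3718 · 120/286 = 1560.

1560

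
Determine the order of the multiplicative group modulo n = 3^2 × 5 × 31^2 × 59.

1294560

φ(3^2) = 3^1·(3−1) = 3·2 = 6.
φ(5) = 5 − 1 = 4.
φ(31^2) = 31^1·(31−1) = 31·30 = 930.
φ(59) = 59 − 1 = 58.
Since φ is multiplicative, φ(2551455) = 6 · 4 · 930 · 58 = 1294560.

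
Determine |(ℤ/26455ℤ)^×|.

Factor 26455: 26455 = 5 · 11 · 13 · 37.
φ(26455) = 26455 · (1 − 1/5) · (1 − 1/11) · (1 − 1/13) · (1 − 1/37)
       = 26455 · 17280/26455 = 17280.

17280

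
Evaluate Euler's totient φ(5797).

4800

Prime factorization: 5797 = 11 · 17 · 31.
φ(5797) = 5797 · (1 − 1/11) · (1 − 1/17) · (1 − 1/31)
       = 5797 · 4800/5797 = 4800.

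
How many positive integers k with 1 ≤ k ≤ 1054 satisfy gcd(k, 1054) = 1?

480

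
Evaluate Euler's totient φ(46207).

Factor 46207: 46207 = 7**2 · 23 · 41.
φ(46207) = 46207 · (1 − 1/7) · (1 − 1/23) · (1 − 1/41)
       = 46207 · 5280/6601 = 36960.

36960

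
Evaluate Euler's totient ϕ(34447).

27216

First factor: 34447 = 7^2 · 19 · 37.
φ(34447) = 34447 · (1 − 1/7) · (1 − 1/19) · (1 − 1/37)
       = 34447 · 3888/4921 = 27216.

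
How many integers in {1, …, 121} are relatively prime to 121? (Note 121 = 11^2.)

φ(11^2) = 11^1·(11−1) = 11·10 = 110.

110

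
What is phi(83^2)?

φ(6889) = 6889 · (1 − 1/83)
       = 6889 · 82/83 = 6806.

6806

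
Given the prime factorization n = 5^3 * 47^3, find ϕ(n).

10161400

φ(5^3) = 5^2·(5−1) = 25·4 = 100.
φ(47^3) = 47^2·(47−1) = 2209·46 = 101614.
Since φ is multiplicative, φ(12977875) = 100 · 101614 = 10161400.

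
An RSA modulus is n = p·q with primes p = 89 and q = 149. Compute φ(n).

φ(89) = 89 − 1 = 88.
φ(149) = 149 − 1 = 148.
Multiply: 88 · 148 = 13024.

13024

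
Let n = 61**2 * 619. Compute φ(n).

φ(2303299) = 2303299 · (1 − 1/61) · (1 − 1/619)
       = 2303299 · 37080/37759 = 2261880.

2261880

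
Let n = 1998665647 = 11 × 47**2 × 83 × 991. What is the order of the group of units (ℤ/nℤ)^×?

φ(11) = 11 − 1 = 10.
φ(47^2) = 47^1·(47−1) = 47·46 = 2162.
φ(83) = 83 − 1 = 82.
φ(991) = 991 − 1 = 990.
φ(1998665647) = 10 × 2162 × 82 × 990 = 1755111600.

1755111600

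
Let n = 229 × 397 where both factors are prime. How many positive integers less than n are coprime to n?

φ(229) = 229 − 1 = 228.
φ(397) = 397 − 1 = 396.
Multiply: 228 · 396 = 90288.

90288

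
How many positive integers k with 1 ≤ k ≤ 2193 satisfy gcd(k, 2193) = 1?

2193 = 3 × 17 × 43.
φ(3) = 3 − 1 = 2.
φ(17) = 17 − 1 = 16.
φ(43) = 43 − 1 = 42.
φ(2193) = 2 × 16 × 42 = 1344.

1344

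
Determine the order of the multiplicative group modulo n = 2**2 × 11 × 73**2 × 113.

φ(2^2) = 2^1·(2−1) = 2·1 = 2.
φ(11) = 11 − 1 = 10.
φ(73^2) = 73^1·(73−1) = 73·72 = 5256.
φ(113) = 113 − 1 = 112.
φ(26495788) = 2 × 10 × 5256 × 112 = 11773440.

11773440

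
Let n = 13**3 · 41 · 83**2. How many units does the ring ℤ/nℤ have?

φ(620540453) = 620540453 · (1 − 1/13) · (1 − 1/41) · (1 − 1/83)
       = 620540453 · 39360/44239 = 552102720.

552102720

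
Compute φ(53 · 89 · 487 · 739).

1641264768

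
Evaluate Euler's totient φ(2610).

672

First factor: 2610 = 2 · 3^2 · 5 · 29.
φ(2) = 2 − 1 = 1.
φ(3^2) = 3^1·(3−1) = 3·2 = 6.
φ(5) = 5 − 1 = 4.
φ(29) = 29 − 1 = 28.
Multiply: 1 · 6 · 4 · 28 = 672.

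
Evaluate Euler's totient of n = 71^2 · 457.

2266320

φ(2303737) = 2303737 · (1 − 1/71) · (1 − 1/457)
       = 2303737 · 31920/32447 = 2266320.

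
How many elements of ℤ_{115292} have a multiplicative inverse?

51840

Prime factorization: 115292 = 2^2 × 19 × 37 × 41.
φ(115292) = 115292 · (1 − 1/2) · (1 − 1/19) · (1 − 1/37) · (1 − 1/41)
       = 115292 · 25920/57646 = 51840.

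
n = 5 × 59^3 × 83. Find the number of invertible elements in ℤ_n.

φ(5) = 5 − 1 = 4.
φ(59^3) = 59^3 − 59^2 = 205379 − 3481 = 201898.
φ(83) = 83 − 1 = 82.
Multiply: 4 · 201898 · 82 = 66222544.

66222544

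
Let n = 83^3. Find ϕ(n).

564898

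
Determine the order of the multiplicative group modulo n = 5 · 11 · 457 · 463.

φ(5) = 5 − 1 = 4.
φ(11) = 11 − 1 = 10.
φ(457) = 457 − 1 = 456.
φ(463) = 463 − 1 = 462.
Multiply: 4 · 10 · 456 · 462 = 8426880.

8426880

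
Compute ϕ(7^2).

φ(49) = 49 · (1 − 1/7)
       = 49 · 6/7 = 42.

42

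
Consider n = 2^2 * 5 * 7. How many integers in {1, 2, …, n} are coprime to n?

48

φ(140) = 140 · (1 − 1/2) · (1 − 1/5) · (1 − 1/7)
       = 140 · 24/70 = 48.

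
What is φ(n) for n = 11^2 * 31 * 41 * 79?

10296000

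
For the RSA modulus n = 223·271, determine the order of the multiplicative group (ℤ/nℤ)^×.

59940

φ(223) = 223 − 1 = 222.
φ(271) = 271 − 1 = 270.
Since φ is multiplicative, φ(60433) = 222 · 270 = 59940.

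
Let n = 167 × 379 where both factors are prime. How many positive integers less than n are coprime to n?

φ(pq) = (p−1)(q−1) = 166 · 378 = 62748.

62748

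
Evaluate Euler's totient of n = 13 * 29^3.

φ(13) = 13 − 1 = 12.
φ(29^3) = 29^2·(29−1) = 841·28 = 23548.
Since φ is multiplicative, φ(317057) = 12 · 23548 = 282576.

282576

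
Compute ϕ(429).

240

Factor 429: 429 = 3 × 11 × 13.
φ(3) = 3 − 1 = 2.
φ(11) = 11 − 1 = 10.
φ(13) = 13 − 1 = 12.
φ(429) = 2 × 10 × 12 = 240.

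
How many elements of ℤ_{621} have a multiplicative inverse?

396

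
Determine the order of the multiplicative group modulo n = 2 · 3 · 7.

φ(42) = 42 · (1 − 1/2) · (1 − 1/3) · (1 − 1/7)
       = 42 · 12/42 = 12.

12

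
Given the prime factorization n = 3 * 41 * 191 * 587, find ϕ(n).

φ(3) = 3 − 1 = 2.
φ(41) = 41 − 1 = 40.
φ(191) = 191 − 1 = 190.
φ(587) = 587 − 1 = 586.
Since φ is multiplicative, φ(13790391) = 2 · 40 · 190 · 586 = 8907200.

8907200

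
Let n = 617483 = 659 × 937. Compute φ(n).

615888

φ(659) = 659 − 1 = 658.
φ(937) = 937 − 1 = 936.
φ(617483) = 658 × 936 = 615888.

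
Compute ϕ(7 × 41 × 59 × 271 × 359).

1345507200

φ(1647394637) = 1647394637 · (1 − 1/7) · (1 − 1/41) · (1 − 1/59) · (1 − 1/271) · (1 − 1/359)
       = 1647394637 · 1345507200/1647394637 = 1345507200.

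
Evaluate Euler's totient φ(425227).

425227 = 11 · 29 · 31 · 43.
φ(11) = 11 − 1 = 10.
φ(29) = 29 − 1 = 28.
φ(31) = 31 − 1 = 30.
φ(43) = 43 − 1 = 42.
Since φ is multiplicative, φ(425227) = 10 · 28 · 30 · 42 = 352800.

352800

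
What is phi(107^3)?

φ(1225043) = 1225043 · (1 − 1/107)
       = 1225043 · 106/107 = 1213594.

1213594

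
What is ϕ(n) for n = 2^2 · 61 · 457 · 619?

33816960

φ(69023452) = 69023452 · (1 − 1/2) · (1 − 1/61) · (1 − 1/457) · (1 − 1/619)
       = 69023452 · 16908480/34511726 = 33816960.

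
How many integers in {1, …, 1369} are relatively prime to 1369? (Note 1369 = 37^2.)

φ(1369) = 1369 · (1 − 1/37)
       = 1369 · 36/37 = 1332.

1332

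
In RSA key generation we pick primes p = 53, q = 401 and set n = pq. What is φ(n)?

φ(53) = 53 − 1 = 52.
φ(401) = 401 − 1 = 400.
Multiply: 52 · 400 = 20800.

20800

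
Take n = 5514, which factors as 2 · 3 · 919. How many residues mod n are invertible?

φ(2) = 2 − 1 = 1.
φ(3) = 3 − 1 = 2.
φ(919) = 919 − 1 = 918.
Multiply: 1 · 2 · 918 = 1836.

1836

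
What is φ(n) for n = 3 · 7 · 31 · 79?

28080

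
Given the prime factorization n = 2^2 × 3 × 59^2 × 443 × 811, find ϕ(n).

4900577760

φ(2^2) = 2^2 − 2^1 = 4 − 2 = 2.
φ(3) = 3 − 1 = 2.
φ(59^2) = 59^1·(59−1) = 59·58 = 3422.
φ(443) = 443 − 1 = 442.
φ(811) = 811 − 1 = 810.
φ(15007551756) = 2 × 2 × 3422 × 442 × 810 = 4900577760.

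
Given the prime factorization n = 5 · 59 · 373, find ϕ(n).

86304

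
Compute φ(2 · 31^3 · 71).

φ(4230322) = 4230322 · (1 − 1/2) · (1 − 1/31) · (1 − 1/71)
       = 4230322 · 2100/4402 = 2018100.

2018100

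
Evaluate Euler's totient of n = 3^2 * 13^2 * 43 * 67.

2594592

φ(4382001) = 4382001 · (1 − 1/3) · (1 − 1/13) · (1 − 1/43) · (1 − 1/67)
       = 4382001 · 66528/112359 = 2594592.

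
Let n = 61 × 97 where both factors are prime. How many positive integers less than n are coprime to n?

5760

φ(5917) = 5917 · (1 − 1/61) · (1 − 1/97)
       = 5917 · 5760/5917 = 5760.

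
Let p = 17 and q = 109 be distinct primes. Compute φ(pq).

1728

For distinct primes, φ(pq) = (p−1)(q−1) = 16 × 108 = 1728.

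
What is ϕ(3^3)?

φ(3^3) = 3^2·(3−1) = 9·2 = 18.

18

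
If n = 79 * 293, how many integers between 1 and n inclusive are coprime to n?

φ(23147) = 23147 · (1 − 1/79) · (1 − 1/293)
       = 23147 · 22776/23147 = 22776.

22776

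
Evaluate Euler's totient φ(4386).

1344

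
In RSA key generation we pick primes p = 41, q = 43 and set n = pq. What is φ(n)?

For distinct primes, φ(pq) = (p−1)(q−1) = 40 × 42 = 1680.

1680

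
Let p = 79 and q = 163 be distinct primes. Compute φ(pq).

12636

For distinct primes, φ(pq) = (p−1)(q−1) = 78 × 162 = 12636.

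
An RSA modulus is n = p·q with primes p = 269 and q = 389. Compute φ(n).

103984

φ(pq) = (p−1)(q−1) = 268 · 388 = 103984.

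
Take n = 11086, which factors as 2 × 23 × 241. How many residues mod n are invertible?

φ(11086) = 11086 · (1 − 1/2) · (1 − 1/23) · (1 − 1/241)
       = 11086 · 5280/11086 = 5280.

5280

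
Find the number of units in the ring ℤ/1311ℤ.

Prime factorization: 1311 = 3 × 19 × 23.
φ(3) = 3 − 1 = 2.
φ(19) = 19 − 1 = 18.
φ(23) = 23 − 1 = 22.
Multiply: 2 · 18 · 22 = 792.

792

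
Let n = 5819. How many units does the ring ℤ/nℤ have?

5060

Prime factorization: 5819 = 11 * 23^2.
φ(11) = 11 − 1 = 10.
φ(23^2) = 23^1·(23−1) = 23·22 = 506.
φ(5819) = 10 × 506 = 5060.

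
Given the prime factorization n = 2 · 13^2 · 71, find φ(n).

φ(2) = 2 − 1 = 1.
φ(13^2) = 13^2 − 13^1 = 169 − 13 = 156.
φ(71) = 71 − 1 = 70.
Multiply: 1 · 156 · 70 = 10920.

10920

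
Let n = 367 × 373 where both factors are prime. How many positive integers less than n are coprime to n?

136152

φ(136891) = 136891 · (1 − 1/367) · (1 − 1/373)
       = 136891 · 136152/136891 = 136152.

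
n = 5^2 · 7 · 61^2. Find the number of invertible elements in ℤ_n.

φ(5^2) = 5^2 − 5^1 = 25 − 5 = 20.
φ(7) = 7 − 1 = 6.
φ(61^2) = 61^2 − 61^1 = 3721 − 61 = 3660.
Since φ is multiplicative, φ(651175) = 20 · 6 · 3660 = 439200.

439200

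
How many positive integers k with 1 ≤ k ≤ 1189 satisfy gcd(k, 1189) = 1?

1120

1189 = 29 · 41.
φ(1189) = 1189 · (1 − 1/29) · (1 − 1/41)
       = 1189 · 1120/1189 = 1120.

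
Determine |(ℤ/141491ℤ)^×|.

107520

Prime factorization: 141491 = 7 * 17 * 29 * 41.
φ(7) = 7 − 1 = 6.
φ(17) = 17 − 1 = 16.
φ(29) = 29 − 1 = 28.
φ(41) = 41 − 1 = 40.
φ(141491) = 6 × 16 × 28 × 40 = 107520.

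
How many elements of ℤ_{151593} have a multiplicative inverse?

First factor: 151593 = 3 · 13^3 · 23.
φ(151593) = 151593 · (1 − 1/3) · (1 − 1/13) · (1 − 1/23)
       = 151593 · 528/897 = 89232.

89232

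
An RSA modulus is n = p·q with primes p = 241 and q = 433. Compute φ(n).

103680

φ(n) = (p − 1)(q − 1) = (241−1)(433−1) = 240·432 = 103680.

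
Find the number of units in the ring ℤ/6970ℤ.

Prime factorization: 6970 = 2 × 5 × 17 × 41.
φ(2) = 2 − 1 = 1.
φ(5) = 5 − 1 = 4.
φ(17) = 17 − 1 = 16.
φ(41) = 41 − 1 = 40.
Multiply: 1 · 4 · 16 · 40 = 2560.

2560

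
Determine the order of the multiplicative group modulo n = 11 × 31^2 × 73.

φ(771683) = 771683 · (1 − 1/11) · (1 − 1/31) · (1 − 1/73)
       = 771683 · 21600/24893 = 669600.

669600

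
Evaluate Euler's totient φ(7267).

6552

First factor: 7267 = 13^2 * 43.
φ(13^2) = 13^1·(13−1) = 13·12 = 156.
φ(43) = 43 − 1 = 42.
Multiply: 156 · 42 = 6552.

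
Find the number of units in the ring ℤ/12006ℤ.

3696

Prime factorization: 12006 = 2 · 3^2 · 23 · 29.
φ(12006) = 12006 · (1 − 1/2) · (1 − 1/3) · (1 − 1/23) · (1 − 1/29)
       = 12006 · 1232/4002 = 3696.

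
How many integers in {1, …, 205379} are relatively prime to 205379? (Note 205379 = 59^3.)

φ(59^3) = 59^2·(59−1) = 3481·58 = 201898.

201898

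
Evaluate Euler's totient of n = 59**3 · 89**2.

1581265136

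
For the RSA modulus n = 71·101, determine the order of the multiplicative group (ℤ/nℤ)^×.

φ(71) = 71 − 1 = 70.
φ(101) = 101 − 1 = 100.
Since φ is multiplicative, φ(7171) = 70 · 100 = 7000.

7000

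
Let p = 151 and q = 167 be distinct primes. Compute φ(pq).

24900

φ(25217) = 25217 · (1 − 1/151) · (1 − 1/167)
       = 25217 · 24900/25217 = 24900.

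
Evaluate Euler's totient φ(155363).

124416

Factor 155363: 155363 = 13 * 17 * 19 * 37.
φ(155363) = 155363 · (1 − 1/13) · (1 − 1/17) · (1 − 1/19) · (1 − 1/37)
       = 155363 · 124416/155363 = 124416.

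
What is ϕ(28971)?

Factor 28971: 28971 = 3^3 · 29 · 37.
φ(3^3) = 3^2·(3−1) = 9·2 = 18.
φ(29) = 29 − 1 = 28.
φ(37) = 37 − 1 = 36.
Since φ is multiplicative, φ(28971) = 18 · 28 · 36 = 18144.

18144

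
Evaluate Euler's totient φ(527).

480

527 = 17 · 31.
φ(527) = 527 · (1 − 1/17) · (1 − 1/31)
       = 527 · 480/527 = 480.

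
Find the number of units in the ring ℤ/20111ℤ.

14976

Factor 20111: 20111 = 7 · 13^2 · 17.
φ(7) = 7 − 1 = 6.
φ(13^2) = 13^1·(13−1) = 13·12 = 156.
φ(17) = 17 − 1 = 16.
φ(20111) = 6 × 156 × 16 = 14976.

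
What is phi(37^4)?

φ(1874161) = 1874161 · (1 − 1/37)
       = 1874161 · 36/37 = 1823508.

1823508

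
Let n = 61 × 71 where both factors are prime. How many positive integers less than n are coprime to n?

For distinct primes, φ(pq) = (p−1)(q−1) = 60 × 70 = 4200.

4200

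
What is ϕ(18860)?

Prime factorization: 18860 = 2**2 · 5 · 23 · 41.
φ(18860) = 18860 · (1 − 1/2) · (1 − 1/5) · (1 − 1/23) · (1 − 1/41)
       = 18860 · 3520/9430 = 7040.

7040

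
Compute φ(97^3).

903264

φ(97^3) = 97^3 − 97^2 = 912673 − 9409 = 903264.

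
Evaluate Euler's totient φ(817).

756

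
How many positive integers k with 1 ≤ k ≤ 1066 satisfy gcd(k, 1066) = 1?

1066 = 2 × 13 × 41.
φ(1066) = 1066 · (1 − 1/2) · (1 − 1/13) · (1 − 1/41)
       = 1066 · 480/1066 = 480.

480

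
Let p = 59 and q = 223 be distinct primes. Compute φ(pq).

φ(13157) = 13157 · (1 − 1/59) · (1 − 1/223)
       = 13157 · 12876/13157 = 12876.

12876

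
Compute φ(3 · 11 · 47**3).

φ(3426159) = 3426159 · (1 − 1/3) · (1 − 1/11) · (1 − 1/47)
       = 3426159 · 920/1551 = 2032280.

2032280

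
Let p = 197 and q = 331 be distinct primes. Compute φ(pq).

φ(65207) = 65207 · (1 − 1/197) · (1 − 1/331)
       = 65207 · 64680/65207 = 64680.

64680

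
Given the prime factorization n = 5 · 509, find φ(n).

2032

φ(5) = 5 − 1 = 4.
φ(509) = 509 − 1 = 508.
Multiply: 4 · 508 = 2032.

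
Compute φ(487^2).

236682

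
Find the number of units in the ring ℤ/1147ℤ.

1080

Factor 1147: 1147 = 31 * 37.
φ(1147) = 1147 · (1 − 1/31) · (1 − 1/37)
       = 1147 · 1080/1147 = 1080.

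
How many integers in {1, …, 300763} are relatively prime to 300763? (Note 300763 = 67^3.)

φ(300763) = 300763 · (1 − 1/67)
       = 300763 · 66/67 = 296274.

296274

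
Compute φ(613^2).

375156

φ(375769) = 375769 · (1 − 1/613)
       = 375769 · 612/613 = 375156.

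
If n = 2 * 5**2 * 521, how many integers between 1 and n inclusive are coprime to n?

10400

φ(2) = 2 − 1 = 1.
φ(5^2) = 5^2 − 5^1 = 25 − 5 = 20.
φ(521) = 521 − 1 = 520.
φ(26050) = 1 × 20 × 520 = 10400.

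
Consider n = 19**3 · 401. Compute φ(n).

2599200

φ(19^3) = 19^3 − 19^2 = 6859 − 361 = 6498.
φ(401) = 401 − 1 = 400.
Multiply: 6498 · 400 = 2599200.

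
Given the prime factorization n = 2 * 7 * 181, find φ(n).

1080

φ(2534) = 2534 · (1 − 1/2) · (1 − 1/7) · (1 − 1/181)
       = 2534 · 1080/2534 = 1080.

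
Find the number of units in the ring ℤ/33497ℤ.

30240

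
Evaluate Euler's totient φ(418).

Prime factorization: 418 = 2 · 11 · 19.
φ(418) = 418 · (1 − 1/2) · (1 − 1/11) · (1 − 1/19)
       = 418 · 180/418 = 180.

180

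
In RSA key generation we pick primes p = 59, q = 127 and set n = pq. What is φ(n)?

7308

For distinct primes, φ(pq) = (p−1)(q−1) = 58 × 126 = 7308.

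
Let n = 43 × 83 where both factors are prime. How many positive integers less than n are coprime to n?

3444

φ(pq) = (p−1)(q−1) = 42 · 82 = 3444.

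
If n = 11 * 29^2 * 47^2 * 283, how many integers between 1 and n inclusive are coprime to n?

4950634080

φ(5783234897) = 5783234897 · (1 − 1/11) · (1 − 1/29) · (1 − 1/47) · (1 − 1/283)
       = 5783234897 · 3632160/4243019 = 4950634080.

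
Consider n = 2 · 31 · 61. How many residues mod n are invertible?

φ(3782) = 3782 · (1 − 1/2) · (1 − 1/31) · (1 − 1/61)
       = 3782 · 1800/3782 = 1800.

1800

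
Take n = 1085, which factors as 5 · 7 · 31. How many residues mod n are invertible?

φ(5) = 5 − 1 = 4.
φ(7) = 7 − 1 = 6.
φ(31) = 31 − 1 = 30.
Multiply: 4 · 6 · 30 = 720.

720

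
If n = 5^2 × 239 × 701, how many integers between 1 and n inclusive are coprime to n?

φ(5^2) = 5^2 − 5^1 = 25 − 5 = 20.
φ(239) = 239 − 1 = 238.
φ(701) = 701 − 1 = 700.
Multiply: 20 · 238 · 700 = 3332000.

3332000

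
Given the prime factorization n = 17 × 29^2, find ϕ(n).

φ(14297) = 14297 · (1 − 1/17) · (1 − 1/29)
       = 14297 · 448/493 = 12992.

12992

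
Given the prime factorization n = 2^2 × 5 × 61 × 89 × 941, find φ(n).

φ(102173780) = 102173780 · (1 − 1/2) · (1 − 1/5) · (1 − 1/61) · (1 − 1/89) · (1 − 1/941)
       = 102173780 · 19852800/51086890 = 39705600.

39705600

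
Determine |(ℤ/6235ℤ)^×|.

4704

First factor: 6235 = 5 × 29 × 43.
φ(6235) = 6235 · (1 − 1/5) · (1 − 1/29) · (1 − 1/43)
       = 6235 · 4704/6235 = 4704.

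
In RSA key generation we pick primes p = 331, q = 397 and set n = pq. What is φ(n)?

130680

φ(pq) = (p−1)(q−1) = 330 · 396 = 130680.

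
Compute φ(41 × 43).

1680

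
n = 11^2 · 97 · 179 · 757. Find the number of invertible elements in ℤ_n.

1421038080

φ(11^2) = 11^1·(11−1) = 11·10 = 110.
φ(97) = 97 − 1 = 96.
φ(179) = 179 − 1 = 178.
φ(757) = 757 − 1 = 756.
Multiply: 110 · 96 · 178 · 756 = 1421038080.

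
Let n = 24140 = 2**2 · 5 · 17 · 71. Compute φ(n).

8960

φ(2^2) = 2^1·(2−1) = 2·1 = 2.
φ(5) = 5 − 1 = 4.
φ(17) = 17 − 1 = 16.
φ(71) = 71 − 1 = 70.
Since φ is multiplicative, φ(24140) = 2 · 4 · 16 · 70 = 8960.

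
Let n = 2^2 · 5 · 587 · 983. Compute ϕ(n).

4603616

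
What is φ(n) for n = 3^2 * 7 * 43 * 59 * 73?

φ(11667663) = 11667663 · (1 − 1/3) · (1 − 1/7) · (1 − 1/43) · (1 − 1/59) · (1 − 1/73)
       = 11667663 · 2104704/3889221 = 6314112.

6314112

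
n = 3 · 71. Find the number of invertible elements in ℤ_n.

140

φ(213) = 213 · (1 − 1/3) · (1 − 1/71)
       = 213 · 140/213 = 140.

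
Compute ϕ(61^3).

φ(61^3) = 61^2·(61−1) = 3721·60 = 223260.

223260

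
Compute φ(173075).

Prime factorization: 173075 = 5**2 · 7 · 23 · 43.
φ(5^2) = 5^2 − 5^1 = 25 − 5 = 20.
φ(7) = 7 − 1 = 6.
φ(23) = 23 − 1 = 22.
φ(43) = 43 − 1 = 42.
Multiply: 20 · 6 · 22 · 42 = 110880.

110880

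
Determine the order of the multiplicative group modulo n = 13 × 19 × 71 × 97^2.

φ(13) = 13 − 1 = 12.
φ(19) = 19 − 1 = 18.
φ(71) = 71 − 1 = 70.
φ(97^2) = 97^1·(97−1) = 97·96 = 9312.
Multiply: 12 · 18 · 70 · 9312 = 140797440.

140797440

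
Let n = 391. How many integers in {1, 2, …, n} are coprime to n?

Prime factorization: 391 = 17 * 23.
φ(391) = 391 · (1 − 1/17) · (1 − 1/23)
       = 391 · 352/391 = 352.

352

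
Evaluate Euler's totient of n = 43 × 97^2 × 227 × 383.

33764790528

φ(43) = 43 − 1 = 42.
φ(97^2) = 97^1·(97−1) = 97·96 = 9312.
φ(227) = 227 − 1 = 226.
φ(383) = 383 − 1 = 382.
Since φ is multiplicative, φ(35175198367) = 42 · 9312 · 226 · 382 = 33764790528.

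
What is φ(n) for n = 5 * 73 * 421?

120960

φ(5) = 5 − 1 = 4.
φ(73) = 73 − 1 = 72.
φ(421) = 421 − 1 = 420.
φ(153665) = 4 × 72 × 420 = 120960.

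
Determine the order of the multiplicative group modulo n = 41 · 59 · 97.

222720

φ(234643) = 234643 · (1 − 1/41) · (1 − 1/59) · (1 − 1/97)
       = 234643 · 222720/234643 = 222720.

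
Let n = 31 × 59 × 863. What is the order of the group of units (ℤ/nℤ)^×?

φ(31) = 31 − 1 = 30.
φ(59) = 59 − 1 = 58.
φ(863) = 863 − 1 = 862.
Since φ is multiplicative, φ(1578427) = 30 · 58 · 862 = 1499880.

1499880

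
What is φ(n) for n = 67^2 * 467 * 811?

1669128120

φ(1700150393) = 1700150393 · (1 − 1/67) · (1 − 1/467) · (1 − 1/811)
       = 1700150393 · 24912360/25375379 = 1669128120.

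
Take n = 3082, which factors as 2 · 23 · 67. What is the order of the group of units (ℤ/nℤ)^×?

1452

φ(3082) = 3082 · (1 − 1/2) · (1 − 1/23) · (1 − 1/67)
       = 3082 · 1452/3082 = 1452.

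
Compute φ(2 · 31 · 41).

φ(2542) = 2542 · (1 − 1/2) · (1 − 1/31) · (1 − 1/41)
       = 2542 · 1200/2542 = 1200.

1200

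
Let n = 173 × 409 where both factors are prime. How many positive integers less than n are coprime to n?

70176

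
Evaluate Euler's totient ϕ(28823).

Prime factorization: 28823 = 19 · 37 · 41.
φ(28823) = 28823 · (1 − 1/19) · (1 − 1/37) · (1 − 1/41)
       = 28823 · 25920/28823 = 25920.

25920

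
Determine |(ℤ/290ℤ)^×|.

Prime factorization: 290 = 2 · 5 · 29.
φ(290) = 290 · (1 − 1/2) · (1 − 1/5) · (1 − 1/29)
       = 290 · 112/290 = 112.

112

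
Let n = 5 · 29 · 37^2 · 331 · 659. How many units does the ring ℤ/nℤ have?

φ(5) = 5 − 1 = 4.
φ(29) = 29 − 1 = 28.
φ(37^2) = 37^2 − 37^1 = 1369 − 37 = 1332.
φ(331) = 331 − 1 = 330.
φ(659) = 659 − 1 = 658.
Multiply: 4 · 28 · 1332 · 330 · 658 = 32393813760.

32393813760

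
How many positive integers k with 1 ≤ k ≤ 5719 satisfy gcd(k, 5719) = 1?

Factor 5719: 5719 = 7 * 19 * 43.
φ(7) = 7 − 1 = 6.
φ(19) = 19 − 1 = 18.
φ(43) = 43 − 1 = 42.
φ(5719) = 6 × 18 × 42 = 4536.

4536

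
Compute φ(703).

648

Prime factorization: 703 = 19 × 37.
φ(19) = 19 − 1 = 18.
φ(37) = 37 − 1 = 36.
Multiply: 18 · 36 = 648.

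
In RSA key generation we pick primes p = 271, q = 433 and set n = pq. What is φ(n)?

116640

φ(117343) = 117343 · (1 − 1/271) · (1 − 1/433)
       = 117343 · 116640/117343 = 116640.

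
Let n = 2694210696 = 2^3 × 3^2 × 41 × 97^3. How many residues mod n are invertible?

φ(2^3) = 2^2·(2−1) = 4·1 = 4.
φ(3^2) = 3^1·(3−1) = 3·2 = 6.
φ(41) = 41 − 1 = 40.
φ(97^3) = 97^2·(97−1) = 9409·96 = 903264.
Multiply: 4 · 6 · 40 · 903264 = 867133440.

867133440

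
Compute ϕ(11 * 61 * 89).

52800

φ(59719) = 59719 · (1 − 1/11) · (1 − 1/61) · (1 − 1/89)
       = 59719 · 52800/59719 = 52800.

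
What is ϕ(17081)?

15120

First factor: 17081 = 19 × 29 × 31.
φ(19) = 19 − 1 = 18.
φ(29) = 29 − 1 = 28.
φ(31) = 31 − 1 = 30.
φ(17081) = 18 × 28 × 30 = 15120.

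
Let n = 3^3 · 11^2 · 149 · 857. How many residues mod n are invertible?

φ(3^3) = 3^3 − 3^2 = 27 − 9 = 18.
φ(11^2) = 11^2 − 11^1 = 121 − 11 = 110.
φ(149) = 149 − 1 = 148.
φ(857) = 857 − 1 = 856.
Since φ is multiplicative, φ(417173031) = 18 · 110 · 148 · 856 = 250842240.

250842240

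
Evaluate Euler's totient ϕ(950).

Factor 950: 950 = 2 · 5^2 · 19.
φ(950) = 950 · (1 − 1/2) · (1 − 1/5) · (1 − 1/19)
       = 950 · 72/190 = 360.

360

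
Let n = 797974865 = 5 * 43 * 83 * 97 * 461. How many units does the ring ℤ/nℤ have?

φ(797974865) = 797974865 · (1 − 1/5) · (1 − 1/43) · (1 − 1/83) · (1 − 1/97) · (1 − 1/461)
       = 797974865 · 608348160/797974865 = 608348160.

608348160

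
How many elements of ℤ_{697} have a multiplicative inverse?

640

Factor 697: 697 = 17 × 41.
φ(17) = 17 − 1 = 16.
φ(41) = 41 − 1 = 40.
φ(697) = 16 × 40 = 640.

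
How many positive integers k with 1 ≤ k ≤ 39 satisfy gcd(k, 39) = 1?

24

Factor 39: 39 = 3 × 13.
φ(3) = 3 − 1 = 2.
φ(13) = 13 − 1 = 12.
φ(39) = 2 × 12 = 24.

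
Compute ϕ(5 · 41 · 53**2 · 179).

φ(103076255) = 103076255 · (1 − 1/5) · (1 − 1/41) · (1 − 1/53) · (1 − 1/179)
       = 103076255 · 1480960/1944835 = 78490880.

78490880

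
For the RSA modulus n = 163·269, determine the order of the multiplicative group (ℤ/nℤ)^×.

For distinct primes, φ(pq) = (p−1)(q−1) = 162 × 268 = 43416.

43416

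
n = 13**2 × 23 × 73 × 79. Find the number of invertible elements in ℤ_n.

19274112

φ(13^2) = 13^2 − 13^1 = 169 − 13 = 156.
φ(23) = 23 − 1 = 22.
φ(73) = 73 − 1 = 72.
φ(79) = 79 − 1 = 78.
φ(22416329) = 156 × 22 × 72 × 78 = 19274112.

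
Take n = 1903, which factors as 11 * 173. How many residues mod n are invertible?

1720

φ(11) = 11 − 1 = 10.
φ(173) = 173 − 1 = 172.
φ(1903) = 10 × 172 = 1720.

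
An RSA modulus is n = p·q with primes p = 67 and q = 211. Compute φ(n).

13860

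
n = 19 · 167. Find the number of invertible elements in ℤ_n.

φ(19) = 19 − 1 = 18.
φ(167) = 167 − 1 = 166.
Multiply: 18 · 166 = 2988.

2988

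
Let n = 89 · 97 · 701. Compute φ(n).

5913600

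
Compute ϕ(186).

60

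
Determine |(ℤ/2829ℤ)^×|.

1760

2829 = 3 * 23 * 41.
φ(3) = 3 − 1 = 2.
φ(23) = 23 − 1 = 22.
φ(41) = 41 − 1 = 40.
Multiply: 2 · 22 · 40 = 1760.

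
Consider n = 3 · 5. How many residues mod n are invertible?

φ(3) = 3 − 1 = 2.
φ(5) = 5 − 1 = 4.
φ(15) = 2 × 4 = 8.

8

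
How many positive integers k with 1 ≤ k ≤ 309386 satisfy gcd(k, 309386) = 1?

Prime factorization: 309386 = 2 · 7^3 · 11 · 41.
φ(309386) = 309386 · (1 − 1/2) · (1 − 1/7) · (1 − 1/11) · (1 − 1/41)
       = 309386 · 2400/6314 = 117600.

117600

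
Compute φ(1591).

1512

1591 = 37 · 43.
φ(1591) = 1591 · (1 − 1/37) · (1 − 1/43)
       = 1591 · 1512/1591 = 1512.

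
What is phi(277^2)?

76452

φ(76729) = 76729 · (1 − 1/277)
       = 76729 · 276/277 = 76452.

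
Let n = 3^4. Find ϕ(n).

54

φ(3^4) = 3^4 − 3^3 = 81 − 27 = 54.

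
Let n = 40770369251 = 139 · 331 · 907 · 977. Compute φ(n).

φ(40770369251) = 40770369251 · (1 − 1/139) · (1 − 1/331) · (1 − 1/907) · (1 − 1/977)
       = 40770369251 · 40269018240/40770369251 = 40269018240.

40269018240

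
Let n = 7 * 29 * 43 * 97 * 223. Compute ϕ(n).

150377472

φ(188816999) = 188816999 · (1 − 1/7) · (1 − 1/29) · (1 − 1/43) · (1 − 1/97) · (1 − 1/223)
       = 188816999 · 150377472/188816999 = 150377472.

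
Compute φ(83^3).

φ(83^3) = 83^3 − 83^2 = 571787 − 6889 = 564898.

564898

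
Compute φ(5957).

5957 = 7 · 23 · 37.
φ(7) = 7 − 1 = 6.
φ(23) = 23 − 1 = 22.
φ(37) = 37 − 1 = 36.
Multiply: 6 · 22 · 36 = 4752.

4752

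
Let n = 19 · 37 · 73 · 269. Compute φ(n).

φ(13804811) = 13804811 · (1 − 1/19) · (1 − 1/37) · (1 − 1/73) · (1 − 1/269)
       = 13804811 · 12503808/13804811 = 12503808.

12503808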